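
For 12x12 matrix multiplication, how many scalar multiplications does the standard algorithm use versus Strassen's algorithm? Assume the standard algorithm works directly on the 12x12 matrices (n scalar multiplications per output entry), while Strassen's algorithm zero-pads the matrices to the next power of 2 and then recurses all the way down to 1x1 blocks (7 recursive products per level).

Matrix multiplication for 12x12 matrices:

Strassen's algorithm requires power-of-2 dimensions. Pad 12x12 to 16x16 (next power of 2).

Standard algorithm: 12^3 = 1728 multiplications
Strassen's algorithm: 7^(log2(16)) = 7^4 = 2401 multiplications
Difference: 1728 - 2401 = -673 (Strassen uses MORE here due to padding overhead — for small or just-over-power-of-2 n, padding can outweigh the per-level savings)

Standard: 1728 multiplications (12^3). Strassen: 2401 multiplications (7^4, after padding to 16x16). Strassen reduces 8 recursive multiplications to 7 at each level.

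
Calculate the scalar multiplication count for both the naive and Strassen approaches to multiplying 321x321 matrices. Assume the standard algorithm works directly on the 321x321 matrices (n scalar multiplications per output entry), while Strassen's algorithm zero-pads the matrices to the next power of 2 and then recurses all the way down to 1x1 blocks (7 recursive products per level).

Matrix multiplication for 321x321 matrices:

Strassen's algorithm requires power-of-2 dimensions. Pad 321x321 to 512x512 (next power of 2).

Standard algorithm: 321^3 = 33076161 multiplications
Strassen's algorithm: 7^(log2(512)) = 7^9 = 40353607 multiplications
Difference: 33076161 - 40353607 = -7277446 (Strassen uses MORE here due to padding overhead — for small or just-over-power-of-2 n, padding can outweigh the per-level savings)

Standard: 33076161 multiplications (321^3). Strassen: 40353607 multiplications (7^9, after padding to 512x512). Strassen reduces 8 recursive multiplications to 7 at each level.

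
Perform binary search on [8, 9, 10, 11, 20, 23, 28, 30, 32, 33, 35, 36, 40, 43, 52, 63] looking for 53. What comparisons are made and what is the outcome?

Binary search for 53 in [8, 9, 10, 11, 20, 23, 28, 30, 32, 33, 35, 36, 40, 43, 52, 63]:

lo=0, hi=15, mid=7, arr[mid]=30 -> 30 < 53, search right half
lo=8, hi=15, mid=11, arr[mid]=36 -> 36 < 53, search right half
lo=12, hi=15, mid=13, arr[mid]=43 -> 43 < 53, search right half
lo=14, hi=15, mid=14, arr[mid]=52 -> 52 < 53, search right half
lo=15, hi=15, mid=15, arr[mid]=63 -> 63 > 53, search left half
lo=15 > hi=14, target 53 not found

Binary search determines that 53 is not in the array after 5 comparisons. The search space was exhausted without finding the target.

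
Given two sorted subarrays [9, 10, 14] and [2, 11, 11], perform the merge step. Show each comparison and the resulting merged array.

Merging process:

Compare 9 vs 2: take 2 from right. Merged: [2]
Compare 9 vs 11: take 9 from left. Merged: [2, 9]
Compare 10 vs 11: take 10 from left. Merged: [2, 9, 10]
Compare 14 vs 11: take 11 from right. Merged: [2, 9, 10, 11]
Compare 14 vs 11: take 11 from right. Merged: [2, 9, 10, 11, 11]
Append remaining from left: [14]. Merged: [2, 9, 10, 11, 11, 14]

Final merged array: [2, 9, 10, 11, 11, 14]
Total comparisons: 5

The merged array is [2, 9, 10, 11, 11, 14], requiring 5 comparisons. The merge step runs in O(n) time where n is the total number of elements.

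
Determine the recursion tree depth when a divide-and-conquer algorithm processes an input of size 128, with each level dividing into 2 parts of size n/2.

For divide and conquer with division factor 2:

Problem sizes at each level:
Level 0: 128
Level 1: 64
Level 2: 32
Level 3: 16
Level 4: 8
Level 5: 4
Level 6: 2
Level 7: 1

The root is level 0 and the size-1 base case is level 7 (the tree spans levels 0 through 7, i.e. 8 levels counting the root), so the depth is the number of divisions: log_2(128) = 7

The recursion tree depth is log_2(128) = 7. At each level, the problem size is divided by 2, so it takes 7 divisions to reduce to a base case of size 1. The algorithm makes 2 recursive calls at each level.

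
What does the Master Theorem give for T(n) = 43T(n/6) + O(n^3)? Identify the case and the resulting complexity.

Master Theorem for T(n) = 43T(n/6) + O(n^3):

a = 43, b = 6, c = 3
log_b(a) = log_6(43) = 2.0992

Case 3: c = 3 > log_6(43) = 2.0992
T(n) = O(n^3) = O(n^3)

For T(n) = 43T(n/6) + O(n^3): log_6(43) = 2.0992. This is Case 3 of the Master Theorem (c > log_b(a), work dominated by root), giving O(n^3).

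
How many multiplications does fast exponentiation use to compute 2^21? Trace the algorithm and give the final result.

Computing 2^21 by squaring (build up from 2^1; each line after the first costs one multiplication):

2^1 = 2
2^2 = (2^1)^2 = 2^2 = 4
2^4 = (2^2)^2 = 4^2 = 16
2^5 = 2 * 2^4 = 2 * 16 = 32
2^10 = (2^5)^2 = 32^2 = 1024
2^20 = (2^10)^2 = 1024^2 = 1048576
2^21 = 2 * 2^20 = 2 * 1048576 = 2097152

Result: 2097152
Multiplications needed: 6 (6 lines after 2^1)

2^21 = 2097152. Using exponentiation by squaring, this requires 6 multiplications. The key idea: if the exponent is even, square the half-power; if odd, multiply by the base once.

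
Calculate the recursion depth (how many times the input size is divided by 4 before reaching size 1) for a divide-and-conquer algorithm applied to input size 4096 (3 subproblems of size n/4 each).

For divide and conquer with division factor 4:

Problem sizes at each level:
Level 0: 4096
Level 1: 1024
Level 2: 256
Level 3: 64
Level 4: 16
Level 5: 4
Level 6: 1

The root is level 0 and the size-1 base case is level 6 (the tree spans levels 0 through 6, i.e. 7 levels counting the root), so the depth is the number of divisions: log_4(4096) = 6

The recursion tree depth is log_4(4096) = 6. At each level, the problem size is divided by 4, so it takes 6 divisions to reduce to a base case of size 1. The algorithm makes 3 recursive calls at each level.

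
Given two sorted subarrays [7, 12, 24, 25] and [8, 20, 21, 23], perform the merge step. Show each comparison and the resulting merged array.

Merging process:

Compare 7 vs 8: take 7 from left. Merged: [7]
Compare 12 vs 8: take 8 from right. Merged: [7, 8]
Compare 12 vs 20: take 12 from left. Merged: [7, 8, 12]
Compare 24 vs 20: take 20 from right. Merged: [7, 8, 12, 20]
Compare 24 vs 21: take 21 from right. Merged: [7, 8, 12, 20, 21]
Compare 24 vs 23: take 23 from right. Merged: [7, 8, 12, 20, 21, 23]
Append remaining from left: [24, 25]. Merged: [7, 8, 12, 20, 21, 23, 24, 25]

Final merged array: [7, 8, 12, 20, 21, 23, 24, 25]
Total comparisons: 6

The merged array is [7, 8, 12, 20, 21, 23, 24, 25], requiring 6 comparisons. The merge step runs in O(n) time where n is the total number of elements.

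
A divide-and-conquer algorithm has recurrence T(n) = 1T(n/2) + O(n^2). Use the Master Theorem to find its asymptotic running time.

Master Theorem for T(n) = 1T(n/2) + O(n^2):

a = 1, b = 2, c = 2
log_b(a) = log_2(1) = 0.0000

Case 3: c = 2 > log_2(1) = 0.0000
T(n) = O(n^2) = O(n^2)

For T(n) = 1T(n/2) + O(n^2): log_2(1) = 0.0000. This is Case 3 of the Master Theorem (c > log_b(a), work dominated by root), giving O(n^2).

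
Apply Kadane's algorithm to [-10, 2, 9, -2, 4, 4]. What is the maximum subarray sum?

Using Kadane's algorithm on [-10, 2, 9, -2, 4, 4]:

Scanning through the array:
Position 1 (value 2): max_ending_here = 2, max_so_far = 2
Position 2 (value 9): max_ending_here = 11, max_so_far = 11
Position 3 (value -2): max_ending_here = 9, max_so_far = 11
Position 4 (value 4): max_ending_here = 13, max_so_far = 13
Position 5 (value 4): max_ending_here = 17, max_so_far = 17

Maximum subarray: [2, 9, -2, 4, 4]
Maximum sum: 17

The maximum subarray is [2, 9, -2, 4, 4] with sum 17. This subarray runs from index 1 to index 5.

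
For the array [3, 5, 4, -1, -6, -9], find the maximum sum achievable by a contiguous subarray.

Using Kadane's algorithm on [3, 5, 4, -1, -6, -9]:

Scanning through the array:
Position 1 (value 5): max_ending_here = 8, max_so_far = 8
Position 2 (value 4): max_ending_here = 12, max_so_far = 12
Position 3 (value -1): max_ending_here = 11, max_so_far = 12
Position 4 (value -6): max_ending_here = 5, max_so_far = 12
Position 5 (value -9): max_ending_here = -4, max_so_far = 12

Maximum subarray: [3, 5, 4]
Maximum sum: 12

The maximum subarray is [3, 5, 4] with sum 12. This subarray runs from index 0 to index 2.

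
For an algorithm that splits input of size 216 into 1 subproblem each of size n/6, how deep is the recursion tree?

For divide and conquer with division factor 6:

Problem sizes at each level:
Level 0: 216
Level 1: 36
Level 2: 6
Level 3: 1

The root is level 0 and the size-1 base case is level 3 (the tree spans levels 0 through 3, i.e. 4 levels counting the root), so the depth is the number of divisions: log_6(216) = 3

The recursion tree depth is log_6(216) = 3. At each level, the problem size is divided by 6, so it takes 3 divisions to reduce to a base case of size 1. The algorithm makes 1 recursive call at each level.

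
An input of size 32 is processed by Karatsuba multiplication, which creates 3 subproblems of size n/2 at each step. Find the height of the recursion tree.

For divide and conquer with division factor 2:

Problem sizes at each level:
Level 0: 32
Level 1: 16
Level 2: 8
Level 3: 4
Level 4: 2
Level 5: 1

The root is level 0 and the size-1 base case is level 5 (the tree spans levels 0 through 5, i.e. 6 levels counting the root), so the depth is the number of divisions: log_2(32) = 5

The recursion tree depth is log_2(32) = 5. At each level, the problem size is divided by 2, so it takes 5 divisions to reduce to a base case of size 1. The algorithm makes 3 recursive calls at each level.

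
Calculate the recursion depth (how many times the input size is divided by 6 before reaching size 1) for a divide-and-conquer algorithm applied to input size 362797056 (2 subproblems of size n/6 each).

For divide and conquer with division factor 6:

Problem sizes at each level:
Level 0: 362797056
Level 1: 60466176
Level 2: 10077696
Level 3: 1679616
Level 4: 279936
Level 5: 46656
Level 6: 7776
Level 7: 1296
Level 8: 216
Level 9: 36
Level 10: 6
Level 11: 1

The root is level 0 and the size-1 base case is level 11 (the tree spans levels 0 through 11, i.e. 12 levels counting the root), so the depth is the number of divisions: log_6(362797056) = 11

The recursion tree depth is log_6(362797056) = 11. At each level, the problem size is divided by 6, so it takes 11 divisions to reduce to a base case of size 1. The algorithm makes 2 recursive calls at each level.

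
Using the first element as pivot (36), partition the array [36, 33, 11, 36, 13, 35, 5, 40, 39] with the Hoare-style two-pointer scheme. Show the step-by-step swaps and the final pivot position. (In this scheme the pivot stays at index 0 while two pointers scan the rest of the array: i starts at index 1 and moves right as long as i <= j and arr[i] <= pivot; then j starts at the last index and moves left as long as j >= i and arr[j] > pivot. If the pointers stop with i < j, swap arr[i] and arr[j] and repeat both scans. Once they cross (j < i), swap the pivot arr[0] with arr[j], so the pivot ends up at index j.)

Hoare-style two-pointer partition with pivot = 36:

Initial array: [36, 33, 11, 36, 13, 35, 5, 40, 39]

Pointers start at i = 1, j = 8.
i ends at 7, j ends at 6: the pointers have crossed (j < i), so scanning stops.

Swap pivot arr[0] with arr[6] to place pivot at position 6: [5, 33, 11, 36, 13, 35, 36, 40, 39]
Pivot position: 6

After partitioning with pivot 36, the array becomes [5, 33, 11, 36, 13, 35, 36, 40, 39]. The pivot is placed at index 6. All elements to the left of the pivot are <= 36, and all elements to the right are > 36.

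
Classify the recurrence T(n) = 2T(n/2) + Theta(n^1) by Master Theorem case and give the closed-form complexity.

Master Theorem for T(n) = 2T(n/2) + O(n^1):

a = 2, b = 2, c = 1
log_b(a) = log_2(2) = 1.0000

Case 2: c = 1 = log_2(2) = 1.0000
T(n) = O(n^1 log n) = O(n log n)

For T(n) = 2T(n/2) + O(n^1): log_2(2) = 1.0000. This is Case 2 of the Master Theorem (c = log_b(a), equal work at all levels), giving O(n log n).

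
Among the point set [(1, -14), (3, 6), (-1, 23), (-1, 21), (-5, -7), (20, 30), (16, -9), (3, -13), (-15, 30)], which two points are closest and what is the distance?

Computing all pairwise distances among 9 points:

d((1, -14), (3, 6)) = 20.0998
d((1, -14), (-1, 23)) = 37.054
d((1, -14), (-1, 21)) = 35.0571
d((1, -14), (-5, -7)) = 9.2195
d((1, -14), (20, 30)) = 47.927
d((1, -14), (16, -9)) = 15.8114
d((1, -14), (3, -13)) = 2.2361
d((1, -14), (-15, 30)) = 46.8188
d((3, 6), (-1, 23)) = 17.4642
d((3, 6), (-1, 21)) = 15.5242
d((3, 6), (-5, -7)) = 15.2643
d((3, 6), (20, 30)) = 29.4109
d((3, 6), (16, -9)) = 19.8494
d((3, 6), (3, -13)) = 19.0
d((3, 6), (-15, 30)) = 30.0
d((-1, 23), (-1, 21)) = 2.0 <-- minimum
d((-1, 23), (-5, -7)) = 30.2655
d((-1, 23), (20, 30)) = 22.1359
d((-1, 23), (16, -9)) = 36.2353
d((-1, 23), (3, -13)) = 36.2215
d((-1, 23), (-15, 30)) = 15.6525
d((-1, 21), (-5, -7)) = 28.2843
d((-1, 21), (20, 30)) = 22.8473
d((-1, 21), (16, -9)) = 34.4819
d((-1, 21), (3, -13)) = 34.2345
d((-1, 21), (-15, 30)) = 16.6433
d((-5, -7), (20, 30)) = 44.6542
d((-5, -7), (16, -9)) = 21.095
d((-5, -7), (3, -13)) = 10.0
d((-5, -7), (-15, 30)) = 38.3275
d((20, 30), (16, -9)) = 39.2046
d((20, 30), (3, -13)) = 46.2385
d((20, 30), (-15, 30)) = 35.0
d((16, -9), (3, -13)) = 13.6015
d((16, -9), (-15, 30)) = 49.8197
d((3, -13), (-15, 30)) = 46.6154

Closest pair: (-1, 23) and (-1, 21) with distance 2.0

The closest pair is (-1, 23) and (-1, 21) with Euclidean distance 2.0. For 9 points, brute-force pairwise comparison is shown above. For large n, the divide-and-conquer algorithm (sort by x, recurse on halves, check the dividing strip) achieves O(n log n).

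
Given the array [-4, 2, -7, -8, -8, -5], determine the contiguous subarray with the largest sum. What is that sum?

Using Kadane's algorithm on [-4, 2, -7, -8, -8, -5]:

Scanning through the array:
Position 1 (value 2): max_ending_here = 2, max_so_far = 2
Position 2 (value -7): max_ending_here = -5, max_so_far = 2
Position 3 (value -8): max_ending_here = -8, max_so_far = 2
Position 4 (value -8): max_ending_here = -8, max_so_far = 2
Position 5 (value -5): max_ending_here = -5, max_so_far = 2

Maximum subarray: [2]
Maximum sum: 2

The maximum subarray is [2] with sum 2. This subarray runs from index 1 to index 1.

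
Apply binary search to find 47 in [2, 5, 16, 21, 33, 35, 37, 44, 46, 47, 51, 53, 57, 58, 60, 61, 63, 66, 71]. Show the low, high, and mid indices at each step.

Binary search for 47 in [2, 5, 16, 21, 33, 35, 37, 44, 46, 47, 51, 53, 57, 58, 60, 61, 63, 66, 71]:

lo=0, hi=18, mid=9, arr[mid]=47 -> Found target at index 9!

Binary search finds 47 at index 9 after 1 comparisons. The search repeatedly halves the search space by comparing with the middle element.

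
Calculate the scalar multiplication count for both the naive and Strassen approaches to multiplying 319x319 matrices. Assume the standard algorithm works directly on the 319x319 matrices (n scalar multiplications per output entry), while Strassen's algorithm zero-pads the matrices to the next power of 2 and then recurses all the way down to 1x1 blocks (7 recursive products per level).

Matrix multiplication for 319x319 matrices:

Strassen's algorithm requires power-of-2 dimensions. Pad 319x319 to 512x512 (next power of 2).

Standard algorithm: 319^3 = 32461759 multiplications
Strassen's algorithm: 7^(log2(512)) = 7^9 = 40353607 multiplications
Difference: 32461759 - 40353607 = -7891848 (Strassen uses MORE here due to padding overhead — for small or just-over-power-of-2 n, padding can outweigh the per-level savings)

Standard: 32461759 multiplications (319^3). Strassen: 40353607 multiplications (7^9, after padding to 512x512). Strassen reduces 8 recursive multiplications to 7 at each level.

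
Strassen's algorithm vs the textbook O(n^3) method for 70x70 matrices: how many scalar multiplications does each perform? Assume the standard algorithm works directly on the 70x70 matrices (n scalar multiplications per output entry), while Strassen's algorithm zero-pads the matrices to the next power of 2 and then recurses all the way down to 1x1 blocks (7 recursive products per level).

Matrix multiplication for 70x70 matrices:

Strassen's algorithm requires power-of-2 dimensions. Pad 70x70 to 128x128 (next power of 2).

Standard algorithm: 70^3 = 343000 multiplications
Strassen's algorithm: 7^(log2(128)) = 7^7 = 823543 multiplications
Difference: 343000 - 823543 = -480543 (Strassen uses MORE here due to padding overhead — for small or just-over-power-of-2 n, padding can outweigh the per-level savings)

Standard: 343000 multiplications (70^3). Strassen: 823543 multiplications (7^7, after padding to 128x128). Strassen reduces 8 recursive multiplications to 7 at each level.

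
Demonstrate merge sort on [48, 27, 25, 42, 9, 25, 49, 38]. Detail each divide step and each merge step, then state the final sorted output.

Merge sort trace:

Split: [48, 27, 25, 42, 9, 25, 49, 38] -> [48, 27, 25, 42] and [9, 25, 49, 38]
  Split: [48, 27, 25, 42] -> [48, 27] and [25, 42]
    Split: [48, 27] -> [48] and [27]
    Merge: [48] + [27] -> [27, 48]
    Split: [25, 42] -> [25] and [42]
    Merge: [25] + [42] -> [25, 42]
  Merge: [27, 48] + [25, 42] -> [25, 27, 42, 48]
  Split: [9, 25, 49, 38] -> [9, 25] and [49, 38]
    Split: [9, 25] -> [9] and [25]
    Merge: [9] + [25] -> [9, 25]
    Split: [49, 38] -> [49] and [38]
    Merge: [49] + [38] -> [38, 49]
  Merge: [9, 25] + [38, 49] -> [9, 25, 38, 49]
Merge: [25, 27, 42, 48] + [9, 25, 38, 49] -> [9, 25, 25, 27, 38, 42, 48, 49]

Final sorted array: [9, 25, 25, 27, 38, 42, 48, 49]

The merge sort proceeds by recursively splitting the array and merging sorted halves.
After all merges, the sorted array is [9, 25, 25, 27, 38, 42, 48, 49].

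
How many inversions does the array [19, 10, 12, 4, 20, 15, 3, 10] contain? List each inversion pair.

Finding inversions in [19, 10, 12, 4, 20, 15, 3, 10]:

(0, 1): arr[0]=19 > arr[1]=10
(0, 2): arr[0]=19 > arr[2]=12
(0, 3): arr[0]=19 > arr[3]=4
(0, 5): arr[0]=19 > arr[5]=15
(0, 6): arr[0]=19 > arr[6]=3
(0, 7): arr[0]=19 > arr[7]=10
(1, 3): arr[1]=10 > arr[3]=4
(1, 6): arr[1]=10 > arr[6]=3
(2, 3): arr[2]=12 > arr[3]=4
(2, 6): arr[2]=12 > arr[6]=3
(2, 7): arr[2]=12 > arr[7]=10
(3, 6): arr[3]=4 > arr[6]=3
(4, 5): arr[4]=20 > arr[5]=15
(4, 6): arr[4]=20 > arr[6]=3
(4, 7): arr[4]=20 > arr[7]=10
(5, 6): arr[5]=15 > arr[6]=3
(5, 7): arr[5]=15 > arr[7]=10

Total inversions: 17

The array has 17 inversion(s): (0,1), (0,2), (0,3), (0,5), (0,6), (0,7), (1,3), (1,6), (2,3), (2,6), (2,7), (3,6), (4,5), (4,6), (4,7), (5,6), (5,7). Each pair (i,j) satisfies i < j and arr[i] > arr[j].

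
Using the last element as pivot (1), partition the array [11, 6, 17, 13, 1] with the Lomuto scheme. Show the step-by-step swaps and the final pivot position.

Lomuto partition with pivot = 1:

Initial array: [11, 6, 17, 13, 1]

arr[0]=11 > 1: no swap
arr[1]=6 > 1: no swap
arr[2]=17 > 1: no swap
arr[3]=13 > 1: no swap

Place pivot at position 0: [1, 6, 17, 13, 11]
Pivot position: 0

After partitioning with pivot 1, the array becomes [1, 6, 17, 13, 11]. The pivot is placed at index 0. All elements to the left of the pivot are <= 1, and all elements to the right are > 1.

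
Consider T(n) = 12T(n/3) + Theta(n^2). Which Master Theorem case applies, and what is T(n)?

Master Theorem for T(n) = 12T(n/3) + O(n^2):

a = 12, b = 3, c = 2
log_b(a) = log_3(12) = 2.2619

Case 1: c = 2 < log_3(12) = 2.2619
T(n) = O(n^(log_3 12))

For T(n) = 12T(n/3) + O(n^2): log_3(12) = 2.2619. This is Case 1 of the Master Theorem (c < log_b(a), work dominated by leaves), giving O(n^(log_3 12)).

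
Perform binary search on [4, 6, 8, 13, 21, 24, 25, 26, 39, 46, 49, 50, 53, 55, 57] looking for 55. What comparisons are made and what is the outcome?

Binary search for 55 in [4, 6, 8, 13, 21, 24, 25, 26, 39, 46, 49, 50, 53, 55, 57]:

lo=0, hi=14, mid=7, arr[mid]=26 -> 26 < 55, search right half
lo=8, hi=14, mid=11, arr[mid]=50 -> 50 < 55, search right half
lo=12, hi=14, mid=13, arr[mid]=55 -> Found target at index 13!

Binary search finds 55 at index 13 after 3 comparisons. The search repeatedly halves the search space by comparing with the middle element.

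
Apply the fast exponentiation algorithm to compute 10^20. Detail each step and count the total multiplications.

Computing 10^20 by squaring (build up from 10^1; each line after the first costs one multiplication):

10^1 = 10
10^2 = (10^1)^2 = 10^2 = 100
10^4 = (10^2)^2 = 100^2 = 10000
10^5 = 10 * 10^4 = 10 * 10000 = 100000
10^10 = (10^5)^2 = 100000^2 = 10000000000
10^20 = (10^10)^2 = 10000000000^2 = 100000000000000000000

Result: 100000000000000000000
Multiplications needed: 5 (5 lines after 10^1)

10^20 = 100000000000000000000. Using exponentiation by squaring, this requires 5 multiplications. The key idea: if the exponent is even, square the half-power; if odd, multiply by the base once.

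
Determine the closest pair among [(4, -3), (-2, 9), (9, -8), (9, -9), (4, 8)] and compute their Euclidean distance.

Computing all pairwise distances among 5 points:

d((4, -3), (-2, 9)) = 13.4164
d((4, -3), (9, -8)) = 7.0711
d((4, -3), (9, -9)) = 7.8102
d((4, -3), (4, 8)) = 11.0
d((-2, 9), (9, -8)) = 20.2485
d((-2, 9), (9, -9)) = 21.095
d((-2, 9), (4, 8)) = 6.0828
d((9, -8), (9, -9)) = 1.0 <-- minimum
d((9, -8), (4, 8)) = 16.7631
d((9, -9), (4, 8)) = 17.72

Closest pair: (9, -8) and (9, -9) with distance 1.0

The closest pair is (9, -8) and (9, -9) with Euclidean distance 1.0. For 5 points, brute-force pairwise comparison is shown above. For large n, the divide-and-conquer algorithm (sort by x, recurse on halves, check the dividing strip) achieves O(n log n).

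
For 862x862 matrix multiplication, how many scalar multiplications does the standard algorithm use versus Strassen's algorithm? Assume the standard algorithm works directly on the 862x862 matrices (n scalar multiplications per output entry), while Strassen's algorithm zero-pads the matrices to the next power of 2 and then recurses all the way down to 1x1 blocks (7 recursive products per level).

Matrix multiplication for 862x862 matrices:

Strassen's algorithm requires power-of-2 dimensions. Pad 862x862 to 1024x1024 (next power of 2).

Standard algorithm: 862^3 = 640503928 multiplications
Strassen's algorithm: 7^(log2(1024)) = 7^10 = 282475249 multiplications
Savings: 640503928 - 282475249 = 358028679 multiplications

Standard: 640503928 multiplications (862^3). Strassen: 282475249 multiplications (7^10, after padding to 1024x1024). Strassen reduces 8 recursive multiplications to 7 at each level.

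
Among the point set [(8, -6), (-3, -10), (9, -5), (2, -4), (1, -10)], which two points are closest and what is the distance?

Computing all pairwise distances among 5 points:

d((8, -6), (-3, -10)) = 11.7047
d((8, -6), (9, -5)) = 1.4142 <-- minimum
d((8, -6), (2, -4)) = 6.3246
d((8, -6), (1, -10)) = 8.0623
d((-3, -10), (9, -5)) = 13.0
d((-3, -10), (2, -4)) = 7.8102
d((-3, -10), (1, -10)) = 4.0
d((9, -5), (2, -4)) = 7.0711
d((9, -5), (1, -10)) = 9.434
d((2, -4), (1, -10)) = 6.0828

Closest pair: (8, -6) and (9, -5) with distance 1.4142

The closest pair is (8, -6) and (9, -5) with Euclidean distance 1.4142. For 5 points, brute-force pairwise comparison is shown above. For large n, the divide-and-conquer algorithm (sort by x, recurse on halves, check the dividing strip) achieves O(n log n).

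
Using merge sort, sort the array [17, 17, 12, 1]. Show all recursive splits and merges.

Merge sort trace:

Split: [17, 17, 12, 1] -> [17, 17] and [12, 1]
  Split: [17, 17] -> [17] and [17]
  Merge: [17] + [17] -> [17, 17]
  Split: [12, 1] -> [12] and [1]
  Merge: [12] + [1] -> [1, 12]
Merge: [17, 17] + [1, 12] -> [1, 12, 17, 17]

Final sorted array: [1, 12, 17, 17]

The merge sort proceeds by recursively splitting the array and merging sorted halves.
After all merges, the sorted array is [1, 12, 17, 17].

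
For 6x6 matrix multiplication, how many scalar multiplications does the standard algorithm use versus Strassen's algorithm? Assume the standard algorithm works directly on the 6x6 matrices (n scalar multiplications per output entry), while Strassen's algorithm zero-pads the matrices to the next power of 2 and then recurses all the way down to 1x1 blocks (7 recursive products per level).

Matrix multiplication for 6x6 matrices:

Strassen's algorithm requires power-of-2 dimensions. Pad 6x6 to 8x8 (next power of 2).

Standard algorithm: 6^3 = 216 multiplications
Strassen's algorithm: 7^(log2(8)) = 7^3 = 343 multiplications
Difference: 216 - 343 = -127 (Strassen uses MORE here due to padding overhead — for small or just-over-power-of-2 n, padding can outweigh the per-level savings)

Standard: 216 multiplications (6^3). Strassen: 343 multiplications (7^3, after padding to 8x8). Strassen reduces 8 recursive multiplications to 7 at each level.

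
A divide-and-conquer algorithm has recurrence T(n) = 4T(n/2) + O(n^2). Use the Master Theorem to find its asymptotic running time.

Master Theorem for T(n) = 4T(n/2) + O(n^2):

a = 4, b = 2, c = 2
log_b(a) = log_2(4) = 2.0000

Case 2: c = 2 = log_2(4) = 2.0000
T(n) = O(n^2 log n) = O(n^2 log n)

For T(n) = 4T(n/2) + O(n^2): log_2(4) = 2.0000. This is Case 2 of the Master Theorem (c = log_b(a), equal work at all levels), giving O(n^2 log n).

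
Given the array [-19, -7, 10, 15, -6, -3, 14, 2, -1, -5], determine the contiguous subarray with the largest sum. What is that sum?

Using Kadane's algorithm on [-19, -7, 10, 15, -6, -3, 14, 2, -1, -5]:

Scanning through the array:
Position 1 (value -7): max_ending_here = -7, max_so_far = -7
Position 2 (value 10): max_ending_here = 10, max_so_far = 10
Position 3 (value 15): max_ending_here = 25, max_so_far = 25
Position 4 (value -6): max_ending_here = 19, max_so_far = 25
Position 5 (value -3): max_ending_here = 16, max_so_far = 25
Position 6 (value 14): max_ending_here = 30, max_so_far = 30
Position 7 (value 2): max_ending_here = 32, max_so_far = 32
Position 8 (value -1): max_ending_here = 31, max_so_far = 32
Position 9 (value -5): max_ending_here = 26, max_so_far = 32

Maximum subarray: [10, 15, -6, -3, 14, 2]
Maximum sum: 32

The maximum subarray is [10, 15, -6, -3, 14, 2] with sum 32. This subarray runs from index 2 to index 7.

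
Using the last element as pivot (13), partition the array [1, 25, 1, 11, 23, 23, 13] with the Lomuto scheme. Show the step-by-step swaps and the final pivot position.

Lomuto partition with pivot = 13:

Initial array: [1, 25, 1, 11, 23, 23, 13]

arr[0]=1 <= 13: swap with position 0, array becomes [1, 25, 1, 11, 23, 23, 13]
arr[1]=25 > 13: no swap
arr[2]=1 <= 13: swap with position 1, array becomes [1, 1, 25, 11, 23, 23, 13]
arr[3]=11 <= 13: swap with position 2, array becomes [1, 1, 11, 25, 23, 23, 13]
arr[4]=23 > 13: no swap
arr[5]=23 > 13: no swap

Place pivot at position 3: [1, 1, 11, 13, 23, 23, 25]
Pivot position: 3

After partitioning with pivot 13, the array becomes [1, 1, 11, 13, 23, 23, 25]. The pivot is placed at index 3. All elements to the left of the pivot are <= 13, and all elements to the right are > 13.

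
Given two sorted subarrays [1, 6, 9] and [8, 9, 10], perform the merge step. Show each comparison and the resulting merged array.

Merging process:

Compare 1 vs 8: take 1 from left. Merged: [1]
Compare 6 vs 8: take 6 from left. Merged: [1, 6]
Compare 9 vs 8: take 8 from right. Merged: [1, 6, 8]
Compare 9 vs 9: take 9 from left. Merged: [1, 6, 8, 9]
Append remaining from right: [9, 10]. Merged: [1, 6, 8, 9, 9, 10]

Final merged array: [1, 6, 8, 9, 9, 10]
Total comparisons: 4

The merged array is [1, 6, 8, 9, 9, 10], requiring 4 comparisons. The merge step runs in O(n) time where n is the total number of elements.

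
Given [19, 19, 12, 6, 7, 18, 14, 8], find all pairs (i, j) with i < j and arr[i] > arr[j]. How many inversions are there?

Finding inversions in [19, 19, 12, 6, 7, 18, 14, 8]:

(0, 2): arr[0]=19 > arr[2]=12
(0, 3): arr[0]=19 > arr[3]=6
(0, 4): arr[0]=19 > arr[4]=7
(0, 5): arr[0]=19 > arr[5]=18
(0, 6): arr[0]=19 > arr[6]=14
(0, 7): arr[0]=19 > arr[7]=8
(1, 2): arr[1]=19 > arr[2]=12
(1, 3): arr[1]=19 > arr[3]=6
(1, 4): arr[1]=19 > arr[4]=7
(1, 5): arr[1]=19 > arr[5]=18
(1, 6): arr[1]=19 > arr[6]=14
(1, 7): arr[1]=19 > arr[7]=8
(2, 3): arr[2]=12 > arr[3]=6
(2, 4): arr[2]=12 > arr[4]=7
(2, 7): arr[2]=12 > arr[7]=8
(5, 6): arr[5]=18 > arr[6]=14
(5, 7): arr[5]=18 > arr[7]=8
(6, 7): arr[6]=14 > arr[7]=8

Total inversions: 18

The array has 18 inversion(s): (0,2), (0,3), (0,4), (0,5), (0,6), (0,7), (1,2), (1,3), (1,4), (1,5), (1,6), (1,7), (2,3), (2,4), (2,7), (5,6), (5,7), (6,7). Each pair (i,j) satisfies i < j and arr[i] > arr[j].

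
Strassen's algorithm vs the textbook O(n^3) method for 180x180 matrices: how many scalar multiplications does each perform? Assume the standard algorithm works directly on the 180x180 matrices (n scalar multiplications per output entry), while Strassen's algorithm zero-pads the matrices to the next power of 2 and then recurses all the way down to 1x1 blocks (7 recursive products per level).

Matrix multiplication for 180x180 matrices:

Strassen's algorithm requires power-of-2 dimensions. Pad 180x180 to 256x256 (next power of 2).

Standard algorithm: 180^3 = 5832000 multiplications
Strassen's algorithm: 7^(log2(256)) = 7^8 = 5764801 multiplications
Savings: 5832000 - 5764801 = 67199 multiplications

Standard: 5832000 multiplications (180^3). Strassen: 5764801 multiplications (7^8, after padding to 256x256). Strassen reduces 8 recursive multiplications to 7 at each level.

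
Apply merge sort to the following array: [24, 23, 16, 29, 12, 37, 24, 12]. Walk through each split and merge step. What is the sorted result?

Merge sort trace:

Split: [24, 23, 16, 29, 12, 37, 24, 12] -> [24, 23, 16, 29] and [12, 37, 24, 12]
  Split: [24, 23, 16, 29] -> [24, 23] and [16, 29]
    Split: [24, 23] -> [24] and [23]
    Merge: [24] + [23] -> [23, 24]
    Split: [16, 29] -> [16] and [29]
    Merge: [16] + [29] -> [16, 29]
  Merge: [23, 24] + [16, 29] -> [16, 23, 24, 29]
  Split: [12, 37, 24, 12] -> [12, 37] and [24, 12]
    Split: [12, 37] -> [12] and [37]
    Merge: [12] + [37] -> [12, 37]
    Split: [24, 12] -> [24] and [12]
    Merge: [24] + [12] -> [12, 24]
  Merge: [12, 37] + [12, 24] -> [12, 12, 24, 37]
Merge: [16, 23, 24, 29] + [12, 12, 24, 37] -> [12, 12, 16, 23, 24, 24, 29, 37]

Final sorted array: [12, 12, 16, 23, 24, 24, 29, 37]

The merge sort proceeds by recursively splitting the array and merging sorted halves.
After all merges, the sorted array is [12, 12, 16, 23, 24, 24, 29, 37].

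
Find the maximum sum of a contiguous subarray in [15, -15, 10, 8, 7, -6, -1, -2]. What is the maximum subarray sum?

Using Kadane's algorithm on [15, -15, 10, 8, 7, -6, -1, -2]:

Scanning through the array:
Position 1 (value -15): max_ending_here = 0, max_so_far = 15
Position 2 (value 10): max_ending_here = 10, max_so_far = 15
Position 3 (value 8): max_ending_here = 18, max_so_far = 18
Position 4 (value 7): max_ending_here = 25, max_so_far = 25
Position 5 (value -6): max_ending_here = 19, max_so_far = 25
Position 6 (value -1): max_ending_here = 18, max_so_far = 25
Position 7 (value -2): max_ending_here = 16, max_so_far = 25

Maximum subarray: [15, -15, 10, 8, 7]
Maximum sum: 25

The maximum subarray is [15, -15, 10, 8, 7] with sum 25. This subarray runs from index 0 to index 4.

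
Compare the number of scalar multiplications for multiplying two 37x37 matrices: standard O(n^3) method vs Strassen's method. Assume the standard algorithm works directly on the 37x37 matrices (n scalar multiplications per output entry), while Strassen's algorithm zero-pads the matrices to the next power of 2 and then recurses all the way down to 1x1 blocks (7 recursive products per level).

Matrix multiplication for 37x37 matrices:

Strassen's algorithm requires power-of-2 dimensions. Pad 37x37 to 64x64 (next power of 2).

Standard algorithm: 37^3 = 50653 multiplications
Strassen's algorithm: 7^(log2(64)) = 7^6 = 117649 multiplications
Difference: 50653 - 117649 = -66996 (Strassen uses MORE here due to padding overhead — for small or just-over-power-of-2 n, padding can outweigh the per-level savings)

Standard: 50653 multiplications (37^3). Strassen: 117649 multiplications (7^6, after padding to 64x64). Strassen reduces 8 recursive multiplications to 7 at each level.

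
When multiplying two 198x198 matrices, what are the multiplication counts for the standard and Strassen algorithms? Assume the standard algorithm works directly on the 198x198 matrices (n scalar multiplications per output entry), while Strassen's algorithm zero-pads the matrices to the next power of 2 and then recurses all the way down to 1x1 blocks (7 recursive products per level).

Matrix multiplication for 198x198 matrices:

Strassen's algorithm requires power-of-2 dimensions. Pad 198x198 to 256x256 (next power of 2).

Standard algorithm: 198^3 = 7762392 multiplications
Strassen's algorithm: 7^(log2(256)) = 7^8 = 5764801 multiplications
Savings: 7762392 - 5764801 = 1997591 multiplications

Standard: 7762392 multiplications (198^3). Strassen: 5764801 multiplications (7^8, after padding to 256x256). Strassen reduces 8 recursive multiplications to 7 at each level.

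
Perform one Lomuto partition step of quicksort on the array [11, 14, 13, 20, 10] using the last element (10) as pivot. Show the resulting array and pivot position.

Lomuto partition with pivot = 10:

Initial array: [11, 14, 13, 20, 10]

arr[0]=11 > 10: no swap
arr[1]=14 > 10: no swap
arr[2]=13 > 10: no swap
arr[3]=20 > 10: no swap

Place pivot at position 0: [10, 14, 13, 20, 11]
Pivot position: 0

After partitioning with pivot 10, the array becomes [10, 14, 13, 20, 11]. The pivot is placed at index 0. All elements to the left of the pivot are <= 10, and all elements to the right are > 10.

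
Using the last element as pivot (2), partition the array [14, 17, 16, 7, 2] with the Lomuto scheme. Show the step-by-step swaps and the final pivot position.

Lomuto partition with pivot = 2:

Initial array: [14, 17, 16, 7, 2]

arr[0]=14 > 2: no swap
arr[1]=17 > 2: no swap
arr[2]=16 > 2: no swap
arr[3]=7 > 2: no swap

Place pivot at position 0: [2, 17, 16, 7, 14]
Pivot position: 0

After partitioning with pivot 2, the array becomes [2, 17, 16, 7, 14]. The pivot is placed at index 0. All elements to the left of the pivot are <= 2, and all elements to the right are > 2.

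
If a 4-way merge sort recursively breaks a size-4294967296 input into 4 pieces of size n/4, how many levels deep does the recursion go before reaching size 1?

For divide and conquer with division factor 4:

Problem sizes at each level:
Level 0: 4294967296
Level 1: 1073741824
Level 2: 268435456
Level 3: 67108864
Level 4: 16777216
Level 5: 4194304
Level 6: 1048576
Level 7: 262144
Level 8: 65536
Level 9: 16384
Level 10: 4096
Level 11: 1024
Level 12: 256
Level 13: 64
Level 14: 16
Level 15: 4
Level 16: 1

The root is level 0 and the size-1 base case is level 16 (the tree spans levels 0 through 16, i.e. 17 levels counting the root), so the depth is the number of divisions: log_4(4294967296) = 16

The recursion tree depth is log_4(4294967296) = 16. At each level, the problem size is divided by 4, so it takes 16 divisions to reduce to a base case of size 1. The algorithm makes 4 recursive calls at each level.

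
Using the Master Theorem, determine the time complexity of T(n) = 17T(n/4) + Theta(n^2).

Master Theorem for T(n) = 17T(n/4) + O(n^2):

a = 17, b = 4, c = 2
log_b(a) = log_4(17) = 2.0437

Case 1: c = 2 < log_4(17) = 2.0437
T(n) = O(n^(log_4 17))

For T(n) = 17T(n/4) + O(n^2): log_4(17) = 2.0437. This is Case 1 of the Master Theorem (c < log_b(a), work dominated by leaves), giving O(n^(log_4 17)).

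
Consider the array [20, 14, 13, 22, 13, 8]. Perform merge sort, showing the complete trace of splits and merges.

Merge sort trace:

Split: [20, 14, 13, 22, 13, 8] -> [20, 14, 13] and [22, 13, 8]
  Split: [20, 14, 13] -> [20] and [14, 13]
    Split: [14, 13] -> [14] and [13]
    Merge: [14] + [13] -> [13, 14]
  Merge: [20] + [13, 14] -> [13, 14, 20]
  Split: [22, 13, 8] -> [22] and [13, 8]
    Split: [13, 8] -> [13] and [8]
    Merge: [13] + [8] -> [8, 13]
  Merge: [22] + [8, 13] -> [8, 13, 22]
Merge: [13, 14, 20] + [8, 13, 22] -> [8, 13, 13, 14, 20, 22]

Final sorted array: [8, 13, 13, 14, 20, 22]

The merge sort proceeds by recursively splitting the array and merging sorted halves.
After all merges, the sorted array is [8, 13, 13, 14, 20, 22].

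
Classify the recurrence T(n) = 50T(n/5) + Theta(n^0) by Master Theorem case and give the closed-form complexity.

Master Theorem for T(n) = 50T(n/5) + O(n^0):

a = 50, b = 5, c = 0
log_b(a) = log_5(50) = 2.4307

Case 1: c = 0 < log_5(50) = 2.4307
T(n) = O(n^(log_5 50))

For T(n) = 50T(n/5) + O(n^0): log_5(50) = 2.4307. This is Case 1 of the Master Theorem (c < log_b(a), work dominated by leaves), giving O(n^(log_5 50)).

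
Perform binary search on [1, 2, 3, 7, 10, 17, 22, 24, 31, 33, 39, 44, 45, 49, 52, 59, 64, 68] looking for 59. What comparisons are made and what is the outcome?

Binary search for 59 in [1, 2, 3, 7, 10, 17, 22, 24, 31, 33, 39, 44, 45, 49, 52, 59, 64, 68]:

lo=0, hi=17, mid=8, arr[mid]=31 -> 31 < 59, search right half
lo=9, hi=17, mid=13, arr[mid]=49 -> 49 < 59, search right half
lo=14, hi=17, mid=15, arr[mid]=59 -> Found target at index 15!

Binary search finds 59 at index 15 after 3 comparisons. The search repeatedly halves the search space by comparing with the middle element.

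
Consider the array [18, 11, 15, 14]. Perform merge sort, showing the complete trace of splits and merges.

Merge sort trace:

Split: [18, 11, 15, 14] -> [18, 11] and [15, 14]
  Split: [18, 11] -> [18] and [11]
  Merge: [18] + [11] -> [11, 18]
  Split: [15, 14] -> [15] and [14]
  Merge: [15] + [14] -> [14, 15]
Merge: [11, 18] + [14, 15] -> [11, 14, 15, 18]

Final sorted array: [11, 14, 15, 18]

The merge sort proceeds by recursively splitting the array and merging sorted halves.
After all merges, the sorted array is [11, 14, 15, 18].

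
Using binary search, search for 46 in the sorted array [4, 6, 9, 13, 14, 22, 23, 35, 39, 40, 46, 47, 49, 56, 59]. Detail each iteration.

Binary search for 46 in [4, 6, 9, 13, 14, 22, 23, 35, 39, 40, 46, 47, 49, 56, 59]:

lo=0, hi=14, mid=7, arr[mid]=35 -> 35 < 46, search right half
lo=8, hi=14, mid=11, arr[mid]=47 -> 47 > 46, search left half
lo=8, hi=10, mid=9, arr[mid]=40 -> 40 < 46, search right half
lo=10, hi=10, mid=10, arr[mid]=46 -> Found target at index 10!

Binary search finds 46 at index 10 after 4 comparisons. The search repeatedly halves the search space by comparing with the middle element.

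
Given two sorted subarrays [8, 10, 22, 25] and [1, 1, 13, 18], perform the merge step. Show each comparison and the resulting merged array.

Merging process:

Compare 8 vs 1: take 1 from right. Merged: [1]
Compare 8 vs 1: take 1 from right. Merged: [1, 1]
Compare 8 vs 13: take 8 from left. Merged: [1, 1, 8]
Compare 10 vs 13: take 10 from left. Merged: [1, 1, 8, 10]
Compare 22 vs 13: take 13 from right. Merged: [1, 1, 8, 10, 13]
Compare 22 vs 18: take 18 from right. Merged: [1, 1, 8, 10, 13, 18]
Append remaining from left: [22, 25]. Merged: [1, 1, 8, 10, 13, 18, 22, 25]

Final merged array: [1, 1, 8, 10, 13, 18, 22, 25]
Total comparisons: 6

The merged array is [1, 1, 8, 10, 13, 18, 22, 25], requiring 6 comparisons. The merge step runs in O(n) time where n is the total number of elements.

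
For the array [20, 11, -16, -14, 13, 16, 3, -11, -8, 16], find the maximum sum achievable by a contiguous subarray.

Using Kadane's algorithm on [20, 11, -16, -14, 13, 16, 3, -11, -8, 16]:

Scanning through the array:
Position 1 (value 11): max_ending_here = 31, max_so_far = 31
Position 2 (value -16): max_ending_here = 15, max_so_far = 31
Position 3 (value -14): max_ending_here = 1, max_so_far = 31
Position 4 (value 13): max_ending_here = 14, max_so_far = 31
Position 5 (value 16): max_ending_here = 30, max_so_far = 31
Position 6 (value 3): max_ending_here = 33, max_so_far = 33
Position 7 (value -11): max_ending_here = 22, max_so_far = 33
Position 8 (value -8): max_ending_here = 14, max_so_far = 33
Position 9 (value 16): max_ending_here = 30, max_so_far = 33

Maximum subarray: [20, 11, -16, -14, 13, 16, 3]
Maximum sum: 33

The maximum subarray is [20, 11, -16, -14, 13, 16, 3] with sum 33. This subarray runs from index 0 to index 6.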